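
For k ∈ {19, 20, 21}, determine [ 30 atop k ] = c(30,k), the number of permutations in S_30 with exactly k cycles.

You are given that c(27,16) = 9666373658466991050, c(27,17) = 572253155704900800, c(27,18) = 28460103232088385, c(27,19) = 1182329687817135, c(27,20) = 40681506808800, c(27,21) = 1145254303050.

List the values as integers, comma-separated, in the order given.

150566737512021319125, 6634460278534540725, 248526574856284725

[28] T[28,17]:27*572253155704900800+9666373658466991050=25117208862499312650 · T[28,18]:27*28460103232088385+572253155704900800=1340675942971287195 · T[28,19]:27*1182329687817135+28460103232088385=60383004803151030 · T[28,20]:27*40681506808800+1182329687817135=2280730371654735 · T[28,21]:27*1145254303050+40681506808800=71603372991150
[29] T[29,18]:28*1340675942971287195+25117208862499312650=62656135265695354110 · T[29,19]:28*60383004803151030+1340675942971287195=3031400077459516035 · T[29,20]:28*2280730371654735+60383004803151030=124243455209483610 · T[29,21]:28*71603372991150+2280730371654735=4285624815406935
[30] T[30,19]:29*3031400077459516035+62656135265695354110=150566737512021319125 · T[30,20]:29*124243455209483610+3031400077459516035=6634460278534540725 · T[30,21]:29*4285624815406935+124243455209483610=248526574856284725
Read c(30,19) = 150566737512021319125, c(30,20) = 6634460278534540725, c(30,21) = 248526574856284725.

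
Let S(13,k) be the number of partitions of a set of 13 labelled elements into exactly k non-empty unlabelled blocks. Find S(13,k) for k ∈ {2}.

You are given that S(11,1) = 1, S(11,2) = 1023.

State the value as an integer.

[12] T[12,1]:1*1+0=1 · T[12,2]:2*1023+1=2047
[13] T[13,2]:2*2047+1=4095
Read S(13,2) = 4095.

4095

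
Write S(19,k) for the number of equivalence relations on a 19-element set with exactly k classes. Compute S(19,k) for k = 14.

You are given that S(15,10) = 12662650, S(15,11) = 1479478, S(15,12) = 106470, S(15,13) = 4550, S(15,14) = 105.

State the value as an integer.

243577530

@16  (16,11):1479478·11+12662650→28936908, (16,12):106470·12+1479478→2757118, (16,13):4550·13+106470→165620, (16,14):105·14+4550→6020
@17  (17,12):2757118·12+28936908→62022324, (17,13):165620·13+2757118→4910178, (17,14):6020·14+165620→249900
@18  (18,13):4910178·13+62022324→125854638, (18,14):249900·14+4910178→8408778
@19  (19,14):8408778·14+125854638→243577530
Read S(19,14) = 243577530.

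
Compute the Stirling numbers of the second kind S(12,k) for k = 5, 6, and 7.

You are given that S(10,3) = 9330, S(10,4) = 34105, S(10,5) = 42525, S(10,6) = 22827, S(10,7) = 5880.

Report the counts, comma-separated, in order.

@11  (11,4):34105·4+9330→145750, (11,5):42525·5+34105→246730, (11,6):22827·6+42525→179487, (11,7):5880·7+22827→63987
@12  (12,5):246730·5+145750→1379400, (12,6):179487·6+246730→1323652, (12,7):63987·7+179487→627396
Read S(12,5) = 1379400, S(12,6) = 1323652, S(12,7) = 627396.

1379400, 1323652, 627396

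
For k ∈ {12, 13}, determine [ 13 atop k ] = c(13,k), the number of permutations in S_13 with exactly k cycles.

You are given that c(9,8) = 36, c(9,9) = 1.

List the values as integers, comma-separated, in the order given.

@10  (10,9):1·9+36→45, (10,10):0·9+1→1
@11  (11,10):1·10+45→55, (11,11):0·10+1→1
@12  (12,11):1·11+55→66, (12,12):0·11+1→1
@13  (13,12):1·12+66→78, (13,13):0·12+1→1
Read c(13,12) = 78, c(13,13) = 1.

78, 1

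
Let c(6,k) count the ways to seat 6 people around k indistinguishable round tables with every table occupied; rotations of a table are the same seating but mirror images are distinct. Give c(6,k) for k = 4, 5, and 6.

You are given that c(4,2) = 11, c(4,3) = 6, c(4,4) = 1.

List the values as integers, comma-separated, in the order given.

row 5: T[5][3]=4·6+11=35  T[5][4]=4·1+6=10  T[5][5]=4·0+1=1
row 6: T[6][4]=5·10+35=85  T[6][5]=5·1+10=15  T[6][6]=5·0+1=1
Read c(6,4) = 85, c(6,5) = 15, c(6,6) = 1.

85, 15, 1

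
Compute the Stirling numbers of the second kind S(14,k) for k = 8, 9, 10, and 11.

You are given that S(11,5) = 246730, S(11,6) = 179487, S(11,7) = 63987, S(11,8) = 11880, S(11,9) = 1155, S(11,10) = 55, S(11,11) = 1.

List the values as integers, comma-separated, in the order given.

@12  (12,6):179487·6+246730→1323652, (12,7):63987·7+179487→627396, (12,8):11880·8+63987→159027, (12,9):1155·9+11880→22275, (12,10):55·10+1155→1705, (12,11):1·11+55→66
@13  (13,7):627396·7+1323652→5715424, (13,8):159027·8+627396→1899612, (13,9):22275·9+159027→359502, (13,10):1705·10+22275→39325, (13,11):66·11+1705→2431
@14  (14,8):1899612·8+5715424→20912320, (14,9):359502·9+1899612→5135130, (14,10):39325·10+359502→752752, (14,11):2431·11+39325→66066
Read S(14,8) = 20912320, S(14,9) = 5135130, S(14,10) = 752752, S(14,11) = 66066.

20912320, 5135130, 752752, 66066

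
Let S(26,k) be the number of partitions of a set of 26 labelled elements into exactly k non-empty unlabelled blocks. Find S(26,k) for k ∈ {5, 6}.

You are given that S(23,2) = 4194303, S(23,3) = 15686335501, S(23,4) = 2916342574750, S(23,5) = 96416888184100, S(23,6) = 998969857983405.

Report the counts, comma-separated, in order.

i=24: T(24,3)=4194303+3·15686335501=47063200806 | T(24,4)=15686335501+4·2916342574750=11681056634501 | T(24,5)=2916342574750+5·96416888184100=485000783495250 | T(24,6)=96416888184100+6·998969857983405=6090236036084530
i=25: T(25,4)=47063200806+4·11681056634501=46771289738810 | T(25,5)=11681056634501+5·485000783495250=2436684974110751 | T(25,6)=485000783495250+6·6090236036084530=37026417000002430
i=26: T(26,5)=46771289738810+5·2436684974110751=12230196160292565 | T(26,6)=2436684974110751+6·37026417000002430=224595186974125331
Read S(26,5) = 12230196160292565, S(26,6) = 224595186974125331.

12230196160292565, 224595186974125331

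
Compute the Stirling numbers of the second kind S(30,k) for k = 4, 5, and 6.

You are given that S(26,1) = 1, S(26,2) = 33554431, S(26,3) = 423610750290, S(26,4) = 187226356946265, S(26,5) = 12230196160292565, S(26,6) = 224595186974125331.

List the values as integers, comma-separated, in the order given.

r27: T_27,1=1×1+0=1; T_27,2=2×33554431+1=67108863; T_27,3=3×423610750290+33554431=1270865805301; T_27,4=4×187226356946265+423610750290=749329038535350; T_27,5=5×12230196160292565+187226356946265=61338207158409090; T_27,6=6×224595186974125331+12230196160292565=1359801318005044551
r28: T_28,2=2×67108863+1=134217727; T_28,3=3×1270865805301+67108863=3812664524766; T_28,4=4×749329038535350+1270865805301=2998587019946701; T_28,5=5×61338207158409090+749329038535350=307440364830580800; T_28,6=6×1359801318005044551+61338207158409090=8220146115188676396
r29: T_29,3=3×3812664524766+134217727=11438127792025; T_29,4=4×2998587019946701+3812664524766=11998160744311570; T_29,5=5×307440364830580800+2998587019946701=1540200411172850701; T_29,6=6×8220146115188676396+307440364830580800=49628317055962639176
r30: T_30,4=4×11998160744311570+11438127792025=48004081105038305; T_30,5=5×1540200411172850701+11998160744311570=7713000216608565075; T_30,6=6×49628317055962639176+1540200411172850701=299310102746948685757
Read S(30,4) = 48004081105038305, S(30,5) = 7713000216608565075, S(30,6) = 299310102746948685757.

48004081105038305, 7713000216608565075, 299310102746948685757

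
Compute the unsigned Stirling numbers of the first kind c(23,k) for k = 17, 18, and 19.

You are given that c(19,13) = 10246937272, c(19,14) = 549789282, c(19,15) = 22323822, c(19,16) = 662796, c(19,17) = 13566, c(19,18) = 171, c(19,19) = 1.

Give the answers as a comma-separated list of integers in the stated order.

136717357942, 4546047198, 116896626

[20] T[20,14]:19*549789282+10246937272=20692933630 · T[20,15]:19*22323822+549789282=973941900 · T[20,16]:19*662796+22323822=34916946 · T[20,17]:19*13566+662796=920550 · T[20,18]:19*171+13566=16815 · T[20,19]:19*1+171=190
[21] T[21,15]:20*973941900+20692933630=40171771630 · T[21,16]:20*34916946+973941900=1672280820 · T[21,17]:20*920550+34916946=53327946 · T[21,18]:20*16815+920550=1256850 · T[21,19]:20*190+16815=20615
[22] T[22,16]:21*1672280820+40171771630=75289668850 · T[22,17]:21*53327946+1672280820=2792167686 · T[22,18]:21*1256850+53327946=79721796 · T[22,19]:21*20615+1256850=1689765
[23] T[23,17]:22*2792167686+75289668850=136717357942 · T[23,18]:22*79721796+2792167686=4546047198 · T[23,19]:22*1689765+79721796=116896626
Read c(23,17) = 136717357942, c(23,18) = 4546047198, c(23,19) = 116896626.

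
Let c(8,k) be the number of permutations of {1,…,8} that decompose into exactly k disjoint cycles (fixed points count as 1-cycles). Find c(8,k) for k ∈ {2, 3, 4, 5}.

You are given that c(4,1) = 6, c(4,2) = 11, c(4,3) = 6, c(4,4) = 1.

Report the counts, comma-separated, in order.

13068, 13132, 6769, 1960

row 5: T[5][1]=4·6+0=24  T[5][2]=4·11+6=50  T[5][3]=4·6+11=35  T[5][4]=4·1+6=10  T[5][5]=4·0+1=1
row 6: T[6][1]=5·24+0=120  T[6][2]=5·50+24=274  T[6][3]=5·35+50=225  T[6][4]=5·10+35=85  T[6][5]=5·1+10=15
row 7: T[7][1]=6·120+0=720  T[7][2]=6·274+120=1764  T[7][3]=6·225+274=1624  T[7][4]=6·85+225=735  T[7][5]=6·15+85=175
row 8: T[8][2]=7·1764+720=13068  T[8][3]=7·1624+1764=13132  T[8][4]=7·735+1624=6769  T[8][5]=7·175+735=1960
Read c(8,2) = 13068, c(8,3) = 13132, c(8,4) = 6769, c(8,5) = 1960.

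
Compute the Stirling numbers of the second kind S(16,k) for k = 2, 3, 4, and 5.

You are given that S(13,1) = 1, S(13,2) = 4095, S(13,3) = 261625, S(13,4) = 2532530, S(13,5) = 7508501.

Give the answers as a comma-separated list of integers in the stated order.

32767, 7141686, 171798901, 1096190550

r14: T_14,1=1×1+0=1; T_14,2=2×4095+1=8191; T_14,3=3×261625+4095=788970; T_14,4=4×2532530+261625=10391745; T_14,5=5×7508501+2532530=40075035
r15: T_15,1=1×1+0=1; T_15,2=2×8191+1=16383; T_15,3=3×788970+8191=2375101; T_15,4=4×10391745+788970=42355950; T_15,5=5×40075035+10391745=210766920
r16: T_16,2=2×16383+1=32767; T_16,3=3×2375101+16383=7141686; T_16,4=4×42355950+2375101=171798901; T_16,5=5×210766920+42355950=1096190550
Read S(16,2) = 32767, S(16,3) = 7141686, S(16,4) = 171798901, S(16,5) = 1096190550.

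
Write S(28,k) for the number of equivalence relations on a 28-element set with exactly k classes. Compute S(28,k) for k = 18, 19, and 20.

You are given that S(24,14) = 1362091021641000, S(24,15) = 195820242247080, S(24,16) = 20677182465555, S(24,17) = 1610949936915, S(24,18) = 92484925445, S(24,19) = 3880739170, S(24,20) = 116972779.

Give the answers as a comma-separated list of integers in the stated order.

94432767017711850, 7626292886912700, 474194413703010

[25] T[25,15]:15*195820242247080+1362091021641000=4299394655347200 · T[25,16]:16*20677182465555+195820242247080=526655161695960 · T[25,17]:17*1610949936915+20677182465555=48063331393110 · T[25,18]:18*92484925445+1610949936915=3275678594925 · T[25,19]:19*3880739170+92484925445=166218969675 · T[25,20]:20*116972779+3880739170=6220194750
[26] T[26,16]:16*526655161695960+4299394655347200=12725877242482560 · T[26,17]:17*48063331393110+526655161695960=1343731795378830 · T[26,18]:18*3275678594925+48063331393110=107025546101760 · T[26,19]:19*166218969675+3275678594925=6433839018750 · T[26,20]:20*6220194750+166218969675=290622864675
[27] T[27,17]:17*1343731795378830+12725877242482560=35569317763922670 · T[27,18]:18*107025546101760+1343731795378830=3270191625210510 · T[27,19]:19*6433839018750+107025546101760=229268487458010 · T[27,20]:20*290622864675+6433839018750=12246296312250
[28] T[28,18]:18*3270191625210510+35569317763922670=94432767017711850 · T[28,19]:19*229268487458010+3270191625210510=7626292886912700 · T[28,20]:20*12246296312250+229268487458010=474194413703010
Read S(28,18) = 94432767017711850, S(28,19) = 7626292886912700, S(28,20) = 474194413703010.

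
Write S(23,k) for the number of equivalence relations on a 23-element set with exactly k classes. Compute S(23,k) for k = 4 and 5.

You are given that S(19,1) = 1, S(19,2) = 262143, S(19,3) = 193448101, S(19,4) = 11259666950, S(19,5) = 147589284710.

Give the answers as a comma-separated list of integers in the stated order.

[20] T[20,1]:1*1+0=1 · T[20,2]:2*262143+1=524287 · T[20,3]:3*193448101+262143=580606446 · T[20,4]:4*11259666950+193448101=45232115901 · T[20,5]:5*147589284710+11259666950=749206090500
[21] T[21,2]:2*524287+1=1048575 · T[21,3]:3*580606446+524287=1742343625 · T[21,4]:4*45232115901+580606446=181509070050 · T[21,5]:5*749206090500+45232115901=3791262568401
[22] T[22,3]:3*1742343625+1048575=5228079450 · T[22,4]:4*181509070050+1742343625=727778623825 · T[22,5]:5*3791262568401+181509070050=19137821912055
[23] T[23,4]:4*727778623825+5228079450=2916342574750 · T[23,5]:5*19137821912055+727778623825=96416888184100
Read S(23,4) = 2916342574750, S(23,5) = 96416888184100.

2916342574750, 96416888184100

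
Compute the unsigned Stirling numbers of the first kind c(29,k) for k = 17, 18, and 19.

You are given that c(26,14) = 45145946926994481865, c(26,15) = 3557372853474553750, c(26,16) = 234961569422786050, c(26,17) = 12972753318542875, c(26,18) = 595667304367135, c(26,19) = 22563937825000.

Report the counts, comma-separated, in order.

row 27: T[27][15]=26·3557372853474553750+45145946926994481865=137637641117332879365  T[27][16]=26·234961569422786050+3557372853474553750=9666373658466991050  T[27][17]=26·12972753318542875+234961569422786050=572253155704900800  T[27][18]=26·595667304367135+12972753318542875=28460103232088385  T[27][19]=26·22563937825000+595667304367135=1182329687817135
row 28: T[28][16]=27·9666373658466991050+137637641117332879365=398629729895941637715  T[28][17]=27·572253155704900800+9666373658466991050=25117208862499312650  T[28][18]=27·28460103232088385+572253155704900800=1340675942971287195  T[28][19]=27·1182329687817135+28460103232088385=60383004803151030
row 29: T[29][17]=28·25117208862499312650+398629729895941637715=1101911578045922391915  T[29][18]=28·1340675942971287195+25117208862499312650=62656135265695354110  T[29][19]=28·60383004803151030+1340675942971287195=3031400077459516035
Read c(29,17) = 1101911578045922391915, c(29,18) = 62656135265695354110, c(29,19) = 3031400077459516035.

1101911578045922391915, 62656135265695354110, 3031400077459516035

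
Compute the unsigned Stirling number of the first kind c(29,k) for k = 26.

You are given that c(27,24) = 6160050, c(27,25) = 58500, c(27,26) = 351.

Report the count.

9642906

i=28: T(28,25)=6160050+27·58500=7739550 | T(28,26)=58500+27·351=67977
i=29: T(29,26)=7739550+28·67977=9642906
Read c(29,26) = 9642906.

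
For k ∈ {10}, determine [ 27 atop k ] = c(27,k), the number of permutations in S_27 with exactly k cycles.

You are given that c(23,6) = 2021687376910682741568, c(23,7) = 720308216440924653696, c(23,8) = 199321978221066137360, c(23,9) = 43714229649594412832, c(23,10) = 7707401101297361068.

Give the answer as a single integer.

6121499916241722700424880

i=24: T(24,7)=2021687376910682741568+23·720308216440924653696=18588776355051949776576 | T(24,8)=720308216440924653696+23·199321978221066137360=5304713715525445812976 | T(24,9)=199321978221066137360+23·43714229649594412832=1204749260161737632496 | T(24,10)=43714229649594412832+23·7707401101297361068=220984454979433717396
i=25: T(25,8)=18588776355051949776576+24·5304713715525445812976=145901905527662649288000 | T(25,9)=5304713715525445812976+24·1204749260161737632496=34218695959407148992880 | T(25,10)=1204749260161737632496+24·220984454979433717396=6508376179668146850000
i=26: T(26,9)=145901905527662649288000+25·34218695959407148992880=1001369304512841374110000 | T(26,10)=34218695959407148992880+25·6508376179668146850000=196928100451110820242880
i=27: T(27,10)=1001369304512841374110000+26·196928100451110820242880=6121499916241722700424880
Read c(27,10) = 6121499916241722700424880.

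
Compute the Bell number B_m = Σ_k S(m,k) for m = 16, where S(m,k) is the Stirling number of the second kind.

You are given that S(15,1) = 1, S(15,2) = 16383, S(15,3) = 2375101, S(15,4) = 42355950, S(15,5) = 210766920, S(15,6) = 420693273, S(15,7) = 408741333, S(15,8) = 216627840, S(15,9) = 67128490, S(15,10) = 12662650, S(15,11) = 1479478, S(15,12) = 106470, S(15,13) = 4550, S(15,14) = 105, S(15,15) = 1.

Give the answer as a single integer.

@16  (16,1):1·1+0→1, (16,2):16383·2+1→32767, (16,3):2375101·3+16383→7141686, (16,4):42355950·4+2375101→171798901, (16,5):210766920·5+42355950→1096190550, (16,6):420693273·6+210766920→2734926558, (16,7):408741333·7+420693273→3281882604, (16,8):216627840·8+408741333→2141764053, (16,9):67128490·9+216627840→820784250, (16,10):12662650·10+67128490→193754990, (16,11):1479478·11+12662650→28936908, (16,12):106470·12+1479478→2757118, (16,13):4550·13+106470→165620, (16,14):105·14+4550→6020, (16,15):1·15+105→120, (16,16):0·16+1→1
B_16 = ΣS(16,k) = 1+32767+7141686+171798901+1096190550+2734926558+3281882604+2141764053+820784250+193754990+28936908+2757118+165620+6020+120+1 = 10480142147

10480142147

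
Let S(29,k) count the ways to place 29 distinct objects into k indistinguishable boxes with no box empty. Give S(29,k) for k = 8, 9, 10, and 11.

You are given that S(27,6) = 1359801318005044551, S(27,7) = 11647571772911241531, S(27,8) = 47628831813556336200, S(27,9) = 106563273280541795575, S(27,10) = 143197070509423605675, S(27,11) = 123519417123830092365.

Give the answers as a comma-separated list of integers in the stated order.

3224318613979279184316, 9452962848327254398506, 16392038075086211019625, 18059551225961878690915

@28  (28,7):11647571772911241531·7+1359801318005044551→82892803728383735268, (28,8):47628831813556336200·8+11647571772911241531→392678226281361931131, (28,9):106563273280541795575·9+47628831813556336200→1006698291338432496375, (28,10):143197070509423605675·10+106563273280541795575→1538533978374777852325, (28,11):123519417123830092365·11+143197070509423605675→1501910658871554621690
@29  (29,8):392678226281361931131·8+82892803728383735268→3224318613979279184316, (29,9):1006698291338432496375·9+392678226281361931131→9452962848327254398506, (29,10):1538533978374777852325·10+1006698291338432496375→16392038075086211019625, (29,11):1501910658871554621690·11+1538533978374777852325→18059551225961878690915
Read S(29,8) = 3224318613979279184316, S(29,9) = 9452962848327254398506, S(29,10) = 16392038075086211019625, S(29,11) = 18059551225961878690915.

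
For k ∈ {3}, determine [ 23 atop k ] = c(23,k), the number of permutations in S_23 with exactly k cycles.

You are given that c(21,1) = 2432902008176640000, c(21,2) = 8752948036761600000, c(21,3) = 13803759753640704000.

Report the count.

i=22: T(22,2)=2432902008176640000+21·8752948036761600000=186244810780170240000 | T(22,3)=8752948036761600000+21·13803759753640704000=298631902863216384000
i=23: T(23,3)=186244810780170240000+22·298631902863216384000=6756146673770930688000
Read c(23,3) = 6756146673770930688000.

6756146673770930688000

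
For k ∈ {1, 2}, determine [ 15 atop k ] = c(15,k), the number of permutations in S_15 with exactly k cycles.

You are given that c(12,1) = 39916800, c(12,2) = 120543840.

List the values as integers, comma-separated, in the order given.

[13] T[13,1]:12*39916800+0=479001600 · T[13,2]:12*120543840+39916800=1486442880
[14] T[14,1]:13*479001600+0=6227020800 · T[14,2]:13*1486442880+479001600=19802759040
[15] T[15,1]:14*6227020800+0=87178291200 · T[15,2]:14*19802759040+6227020800=283465647360
Read c(15,1) = 87178291200, c(15,2) = 283465647360.

87178291200, 283465647360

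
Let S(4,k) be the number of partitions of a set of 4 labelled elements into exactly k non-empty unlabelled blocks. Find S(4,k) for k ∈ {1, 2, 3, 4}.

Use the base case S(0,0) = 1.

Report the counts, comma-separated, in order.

@1  (1,1):0·1+1→1
@2  (2,1):1·1+0→1, (2,2):0·2+1→1
@3  (3,1):1·1+0→1, (3,2):1·2+1→3, (3,3):0·3+1→1
@4  (4,1):1·1+0→1, (4,2):3·2+1→7, (4,3):1·3+3→6, (4,4):0·4+1→1
Read S(4,1) = 1, S(4,2) = 7, S(4,3) = 6, S(4,4) = 1.

1, 7, 6, 1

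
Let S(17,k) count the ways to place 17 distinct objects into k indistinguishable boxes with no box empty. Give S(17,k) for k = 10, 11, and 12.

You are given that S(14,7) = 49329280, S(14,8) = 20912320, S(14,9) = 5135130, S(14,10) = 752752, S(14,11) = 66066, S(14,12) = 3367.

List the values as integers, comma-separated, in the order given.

2758334150, 512060978, 62022324

r15: T_15,8=8×20912320+49329280=216627840; T_15,9=9×5135130+20912320=67128490; T_15,10=10×752752+5135130=12662650; T_15,11=11×66066+752752=1479478; T_15,12=12×3367+66066=106470
r16: T_16,9=9×67128490+216627840=820784250; T_16,10=10×12662650+67128490=193754990; T_16,11=11×1479478+12662650=28936908; T_16,12=12×106470+1479478=2757118
r17: T_17,10=10×193754990+820784250=2758334150; T_17,11=11×28936908+193754990=512060978; T_17,12=12×2757118+28936908=62022324
Read S(17,10) = 2758334150, S(17,11) = 512060978, S(17,12) = 62022324.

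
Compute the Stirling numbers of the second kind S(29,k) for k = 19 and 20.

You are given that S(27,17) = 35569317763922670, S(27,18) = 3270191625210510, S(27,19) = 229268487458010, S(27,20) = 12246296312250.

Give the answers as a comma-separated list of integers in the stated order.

[28] T[28,18]:18*3270191625210510+35569317763922670=94432767017711850 · T[28,19]:19*229268487458010+3270191625210510=7626292886912700 · T[28,20]:20*12246296312250+229268487458010=474194413703010
[29] T[29,19]:19*7626292886912700+94432767017711850=239332331869053150 · T[29,20]:20*474194413703010+7626292886912700=17110181160972900
Read S(29,19) = 239332331869053150, S(29,20) = 17110181160972900.

239332331869053150, 17110181160972900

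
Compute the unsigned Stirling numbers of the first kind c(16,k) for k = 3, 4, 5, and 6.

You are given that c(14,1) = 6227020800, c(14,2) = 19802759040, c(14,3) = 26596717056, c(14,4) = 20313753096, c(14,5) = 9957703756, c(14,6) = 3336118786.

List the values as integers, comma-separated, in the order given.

r15: T_15,2=14×19802759040+6227020800=283465647360; T_15,3=14×26596717056+19802759040=392156797824; T_15,4=14×20313753096+26596717056=310989260400; T_15,5=14×9957703756+20313753096=159721605680; T_15,6=14×3336118786+9957703756=56663366760
r16: T_16,3=15×392156797824+283465647360=6165817614720; T_16,4=15×310989260400+392156797824=5056995703824; T_16,5=15×159721605680+310989260400=2706813345600; T_16,6=15×56663366760+159721605680=1009672107080
Read c(16,3) = 6165817614720, c(16,4) = 5056995703824, c(16,5) = 2706813345600, c(16,6) = 1009672107080.

6165817614720, 5056995703824, 2706813345600, 1009672107080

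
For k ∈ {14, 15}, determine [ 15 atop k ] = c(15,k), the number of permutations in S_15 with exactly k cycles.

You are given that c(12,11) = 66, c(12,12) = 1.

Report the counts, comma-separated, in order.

105, 1

[13] T[13,12]:12*1+66=78 · T[13,13]:12*0+1=1
[14] T[14,13]:13*1+78=91 · T[14,14]:13*0+1=1
[15] T[15,14]:14*1+91=105 · T[15,15]:14*0+1=1
Read c(15,14) = 105, c(15,15) = 1.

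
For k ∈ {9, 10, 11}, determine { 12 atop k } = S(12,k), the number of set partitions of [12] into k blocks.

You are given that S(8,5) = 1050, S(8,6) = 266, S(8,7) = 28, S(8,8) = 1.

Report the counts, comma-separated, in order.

[9] T[9,6]:6*266+1050=2646 · T[9,7]:7*28+266=462 · T[9,8]:8*1+28=36 · T[9,9]:9*0+1=1
[10] T[10,7]:7*462+2646=5880 · T[10,8]:8*36+462=750 · T[10,9]:9*1+36=45 · T[10,10]:10*0+1=1
[11] T[11,8]:8*750+5880=11880 · T[11,9]:9*45+750=1155 · T[11,10]:10*1+45=55 · T[11,11]:11*0+1=1
[12] T[12,9]:9*1155+11880=22275 · T[12,10]:10*55+1155=1705 · T[12,11]:11*1+55=66
Read S(12,9) = 22275, S(12,10) = 1705, S(12,11) = 66.

22275, 1705, 66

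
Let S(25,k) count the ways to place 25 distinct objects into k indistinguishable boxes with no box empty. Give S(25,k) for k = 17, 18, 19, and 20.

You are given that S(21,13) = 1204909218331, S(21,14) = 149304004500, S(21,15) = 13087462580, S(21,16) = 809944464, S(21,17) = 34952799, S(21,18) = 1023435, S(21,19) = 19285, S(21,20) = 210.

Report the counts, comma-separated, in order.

48063331393110, 3275678594925, 166218969675, 6220194750

[22] T[22,14]:14*149304004500+1204909218331=3295165281331 · T[22,15]:15*13087462580+149304004500=345615943200 · T[22,16]:16*809944464+13087462580=26046574004 · T[22,17]:17*34952799+809944464=1404142047 · T[22,18]:18*1023435+34952799=53374629 · T[22,19]:19*19285+1023435=1389850 · T[22,20]:20*210+19285=23485
[23] T[23,15]:15*345615943200+3295165281331=8479404429331 · T[23,16]:16*26046574004+345615943200=762361127264 · T[23,17]:17*1404142047+26046574004=49916988803 · T[23,18]:18*53374629+1404142047=2364885369 · T[23,19]:19*1389850+53374629=79781779 · T[23,20]:20*23485+1389850=1859550
[24] T[24,16]:16*762361127264+8479404429331=20677182465555 · T[24,17]:17*49916988803+762361127264=1610949936915 · T[24,18]:18*2364885369+49916988803=92484925445 · T[24,19]:19*79781779+2364885369=3880739170 · T[24,20]:20*1859550+79781779=116972779
[25] T[25,17]:17*1610949936915+20677182465555=48063331393110 · T[25,18]:18*92484925445+1610949936915=3275678594925 · T[25,19]:19*3880739170+92484925445=166218969675 · T[25,20]:20*116972779+3880739170=6220194750
Read S(25,17) = 48063331393110, S(25,18) = 3275678594925, S(25,19) = 166218969675, S(25,20) = 6220194750.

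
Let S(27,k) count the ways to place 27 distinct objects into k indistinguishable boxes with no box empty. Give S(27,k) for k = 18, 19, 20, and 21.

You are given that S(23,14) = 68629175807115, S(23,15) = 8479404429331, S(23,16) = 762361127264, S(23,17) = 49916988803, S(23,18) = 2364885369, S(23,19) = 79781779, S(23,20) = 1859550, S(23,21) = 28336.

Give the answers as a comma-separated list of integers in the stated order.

3270191625210510, 229268487458010, 12246296312250, 495564056130

row 24: T[24][15]=15·8479404429331+68629175807115=195820242247080  T[24][16]=16·762361127264+8479404429331=20677182465555  T[24][17]=17·49916988803+762361127264=1610949936915  T[24][18]=18·2364885369+49916988803=92484925445  T[24][19]=19·79781779+2364885369=3880739170  T[24][20]=20·1859550+79781779=116972779  T[24][21]=21·28336+1859550=2454606
row 25: T[25][16]=16·20677182465555+195820242247080=526655161695960  T[25][17]=17·1610949936915+20677182465555=48063331393110  T[25][18]=18·92484925445+1610949936915=3275678594925  T[25][19]=19·3880739170+92484925445=166218969675  T[25][20]=20·116972779+3880739170=6220194750  T[25][21]=21·2454606+116972779=168519505
row 26: T[26][17]=17·48063331393110+526655161695960=1343731795378830  T[26][18]=18·3275678594925+48063331393110=107025546101760  T[26][19]=19·166218969675+3275678594925=6433839018750  T[26][20]=20·6220194750+166218969675=290622864675  T[26][21]=21·168519505+6220194750=9759104355
row 27: T[27][18]=18·107025546101760+1343731795378830=3270191625210510  T[27][19]=19·6433839018750+107025546101760=229268487458010  T[27][20]=20·290622864675+6433839018750=12246296312250  T[27][21]=21·9759104355+290622864675=495564056130
Read S(27,18) = 3270191625210510, S(27,19) = 229268487458010, S(27,20) = 12246296312250, S(27,21) = 495564056130.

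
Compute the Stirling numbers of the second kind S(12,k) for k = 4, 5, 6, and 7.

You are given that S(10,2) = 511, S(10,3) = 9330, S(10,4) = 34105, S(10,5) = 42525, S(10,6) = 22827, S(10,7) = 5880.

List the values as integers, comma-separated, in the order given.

row 11: T[11][3]=3·9330+511=28501  T[11][4]=4·34105+9330=145750  T[11][5]=5·42525+34105=246730  T[11][6]=6·22827+42525=179487  T[11][7]=7·5880+22827=63987
row 12: T[12][4]=4·145750+28501=611501  T[12][5]=5·246730+145750=1379400  T[12][6]=6·179487+246730=1323652  T[12][7]=7·63987+179487=627396
Read S(12,4) = 611501, S(12,5) = 1379400, S(12,6) = 1323652, S(12,7) = 627396.

611501, 1379400, 1323652, 627396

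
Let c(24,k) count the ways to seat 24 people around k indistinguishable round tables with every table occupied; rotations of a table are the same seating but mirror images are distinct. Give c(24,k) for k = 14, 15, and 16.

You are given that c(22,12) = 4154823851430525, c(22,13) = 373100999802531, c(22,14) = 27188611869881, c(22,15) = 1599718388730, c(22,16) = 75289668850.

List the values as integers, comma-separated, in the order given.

34701806448704206, 2406046038644556, 137272511800831

r23: T_23,13=22×373100999802531+4154823851430525=12363045847086207; T_23,14=22×27188611869881+373100999802531=971250460939913; T_23,15=22×1599718388730+27188611869881=62382416421941; T_23,16=22×75289668850+1599718388730=3256091103430
r24: T_24,14=23×971250460939913+12363045847086207=34701806448704206; T_24,15=23×62382416421941+971250460939913=2406046038644556; T_24,16=23×3256091103430+62382416421941=137272511800831
Read c(24,14) = 34701806448704206, c(24,15) = 2406046038644556, c(24,16) = 137272511800831.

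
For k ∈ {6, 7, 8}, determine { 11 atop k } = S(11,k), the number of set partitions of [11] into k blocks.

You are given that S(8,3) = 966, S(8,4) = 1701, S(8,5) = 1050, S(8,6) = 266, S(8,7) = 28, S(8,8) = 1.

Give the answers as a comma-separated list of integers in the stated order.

row 9: T[9][4]=4·1701+966=7770  T[9][5]=5·1050+1701=6951  T[9][6]=6·266+1050=2646  T[9][7]=7·28+266=462  T[9][8]=8·1+28=36
row 10: T[10][5]=5·6951+7770=42525  T[10][6]=6·2646+6951=22827  T[10][7]=7·462+2646=5880  T[10][8]=8·36+462=750
row 11: T[11][6]=6·22827+42525=179487  T[11][7]=7·5880+22827=63987  T[11][8]=8·750+5880=11880
Read S(11,6) = 179487, S(11,7) = 63987, S(11,8) = 11880.

179487, 63987, 11880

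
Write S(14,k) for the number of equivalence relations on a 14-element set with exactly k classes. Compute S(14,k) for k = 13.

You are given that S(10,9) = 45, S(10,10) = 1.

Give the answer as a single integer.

91

r11: T_11,10=10×1+45=55; T_11,11=11×0+1=1
r12: T_12,11=11×1+55=66; T_12,12=12×0+1=1
r13: T_13,12=12×1+66=78; T_13,13=13×0+1=1
r14: T_14,13=13×1+78=91
Read S(14,13) = 91.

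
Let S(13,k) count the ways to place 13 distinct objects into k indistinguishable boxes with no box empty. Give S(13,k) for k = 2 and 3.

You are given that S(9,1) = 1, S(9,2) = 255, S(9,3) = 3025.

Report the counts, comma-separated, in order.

4095, 261625

i=10: T(10,1)=0+1·1=1 | T(10,2)=1+2·255=511 | T(10,3)=255+3·3025=9330
i=11: T(11,1)=0+1·1=1 | T(11,2)=1+2·511=1023 | T(11,3)=511+3·9330=28501
i=12: T(12,1)=0+1·1=1 | T(12,2)=1+2·1023=2047 | T(12,3)=1023+3·28501=86526
i=13: T(13,2)=1+2·2047=4095 | T(13,3)=2047+3·86526=261625
Read S(13,2) = 4095, S(13,3) = 261625.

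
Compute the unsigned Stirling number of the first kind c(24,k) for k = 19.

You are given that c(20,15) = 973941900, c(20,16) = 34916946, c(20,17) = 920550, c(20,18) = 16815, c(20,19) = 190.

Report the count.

7234669596

[21] T[21,16]:20*34916946+973941900=1672280820 · T[21,17]:20*920550+34916946=53327946 · T[21,18]:20*16815+920550=1256850 · T[21,19]:20*190+16815=20615
[22] T[22,17]:21*53327946+1672280820=2792167686 · T[22,18]:21*1256850+53327946=79721796 · T[22,19]:21*20615+1256850=1689765
[23] T[23,18]:22*79721796+2792167686=4546047198 · T[23,19]:22*1689765+79721796=116896626
[24] T[24,19]:23*116896626+4546047198=7234669596
Read c(24,19) = 7234669596.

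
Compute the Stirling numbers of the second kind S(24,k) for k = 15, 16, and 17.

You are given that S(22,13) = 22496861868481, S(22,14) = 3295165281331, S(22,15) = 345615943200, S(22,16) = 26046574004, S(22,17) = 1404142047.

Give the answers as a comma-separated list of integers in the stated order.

@23  (23,14):3295165281331·14+22496861868481→68629175807115, (23,15):345615943200·15+3295165281331→8479404429331, (23,16):26046574004·16+345615943200→762361127264, (23,17):1404142047·17+26046574004→49916988803
@24  (24,15):8479404429331·15+68629175807115→195820242247080, (24,16):762361127264·16+8479404429331→20677182465555, (24,17):49916988803·17+762361127264→1610949936915
Read S(24,15) = 195820242247080, S(24,16) = 20677182465555, S(24,17) = 1610949936915.

195820242247080, 20677182465555, 1610949936915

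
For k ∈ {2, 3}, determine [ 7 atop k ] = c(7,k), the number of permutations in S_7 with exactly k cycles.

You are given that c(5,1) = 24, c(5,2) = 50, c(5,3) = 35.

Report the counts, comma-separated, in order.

r6: T_6,1=5×24+0=120; T_6,2=5×50+24=274; T_6,3=5×35+50=225
r7: T_7,2=6×274+120=1764; T_7,3=6×225+274=1624
Read c(7,2) = 1764, c(7,3) = 1624.

1764, 1624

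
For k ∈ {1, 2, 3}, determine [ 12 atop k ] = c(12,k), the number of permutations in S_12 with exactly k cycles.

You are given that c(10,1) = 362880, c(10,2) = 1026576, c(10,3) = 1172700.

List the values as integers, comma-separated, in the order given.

39916800, 120543840, 150917976

i=11: T(11,1)=0+10·362880=3628800 | T(11,2)=362880+10·1026576=10628640 | T(11,3)=1026576+10·1172700=12753576
i=12: T(12,1)=0+11·3628800=39916800 | T(12,2)=3628800+11·10628640=120543840 | T(12,3)=10628640+11·12753576=150917976
Read c(12,1) = 39916800, c(12,2) = 120543840, c(12,3) = 150917976.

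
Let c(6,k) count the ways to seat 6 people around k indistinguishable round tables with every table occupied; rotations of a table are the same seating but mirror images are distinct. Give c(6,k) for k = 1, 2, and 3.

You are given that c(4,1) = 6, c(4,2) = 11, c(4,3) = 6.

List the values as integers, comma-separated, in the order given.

120, 274, 225

row 5: T[5][1]=4·6+0=24  T[5][2]=4·11+6=50  T[5][3]=4·6+11=35
row 6: T[6][1]=5·24+0=120  T[6][2]=5·50+24=274  T[6][3]=5·35+50=225
Read c(6,1) = 120, c(6,2) = 274, c(6,3) = 225.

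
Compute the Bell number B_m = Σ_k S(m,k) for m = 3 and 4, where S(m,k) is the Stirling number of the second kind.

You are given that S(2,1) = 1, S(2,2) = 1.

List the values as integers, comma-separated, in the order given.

5, 15

i=3: T(3,1)=0+1·1=1 | T(3,2)=1+2·1=3 | T(3,3)=1+3·0=1
i=4: T(4,1)=0+1·1=1 | T(4,2)=1+2·3=7 | T(4,3)=3+3·1=6 | T(4,4)=1+4·0=1
B_3 = ΣS(3,k) = 1+3+1 = 5
B_4 = ΣS(4,k) = 1+7+6+1 = 15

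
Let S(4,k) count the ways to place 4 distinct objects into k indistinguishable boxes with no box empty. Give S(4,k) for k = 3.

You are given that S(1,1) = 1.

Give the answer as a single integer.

6

i=2: T(2,1)=0+1·1=1 | T(2,2)=1+2·0=1
i=3: T(3,2)=1+2·1=3 | T(3,3)=1+3·0=1
i=4: T(4,3)=3+3·1=6
Read S(4,3) = 6.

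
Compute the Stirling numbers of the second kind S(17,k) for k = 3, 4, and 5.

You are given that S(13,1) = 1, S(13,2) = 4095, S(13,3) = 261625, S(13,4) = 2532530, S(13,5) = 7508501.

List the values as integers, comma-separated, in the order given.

21457825, 694337290, 5652751651

[14] T[14,1]:1*1+0=1 · T[14,2]:2*4095+1=8191 · T[14,3]:3*261625+4095=788970 · T[14,4]:4*2532530+261625=10391745 · T[14,5]:5*7508501+2532530=40075035
[15] T[15,1]:1*1+0=1 · T[15,2]:2*8191+1=16383 · T[15,3]:3*788970+8191=2375101 · T[15,4]:4*10391745+788970=42355950 · T[15,5]:5*40075035+10391745=210766920
[16] T[16,2]:2*16383+1=32767 · T[16,3]:3*2375101+16383=7141686 · T[16,4]:4*42355950+2375101=171798901 · T[16,5]:5*210766920+42355950=1096190550
[17] T[17,3]:3*7141686+32767=21457825 · T[17,4]:4*171798901+7141686=694337290 · T[17,5]:5*1096190550+171798901=5652751651
Read S(17,3) = 21457825, S(17,4) = 694337290, S(17,5) = 5652751651.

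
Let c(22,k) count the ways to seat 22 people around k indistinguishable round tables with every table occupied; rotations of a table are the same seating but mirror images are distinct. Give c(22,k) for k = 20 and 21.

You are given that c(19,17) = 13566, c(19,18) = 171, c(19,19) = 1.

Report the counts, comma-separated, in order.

25025, 231

i=20: T(20,18)=13566+19·171=16815 | T(20,19)=171+19·1=190 | T(20,20)=1+19·0=1
i=21: T(21,19)=16815+20·190=20615 | T(21,20)=190+20·1=210 | T(21,21)=1+20·0=1
i=22: T(22,20)=20615+21·210=25025 | T(22,21)=210+21·1=231
Read c(22,20) = 25025, c(22,21) = 231.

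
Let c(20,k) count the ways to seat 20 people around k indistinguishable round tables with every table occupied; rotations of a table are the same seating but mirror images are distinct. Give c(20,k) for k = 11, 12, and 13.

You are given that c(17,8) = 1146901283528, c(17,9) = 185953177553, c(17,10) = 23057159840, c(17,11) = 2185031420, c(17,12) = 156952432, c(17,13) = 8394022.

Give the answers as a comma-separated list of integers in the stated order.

row 18: T[18][9]=17·185953177553+1146901283528=4308105301929  T[18][10]=17·23057159840+185953177553=577924894833  T[18][11]=17·2185031420+23057159840=60202693980  T[18][12]=17·156952432+2185031420=4853222764  T[18][13]=17·8394022+156952432=299650806
row 19: T[19][10]=18·577924894833+4308105301929=14710753408923  T[19][11]=18·60202693980+577924894833=1661573386473  T[19][12]=18·4853222764+60202693980=147560703732  T[19][13]=18·299650806+4853222764=10246937272
row 20: T[20][11]=19·1661573386473+14710753408923=46280647751910  T[20][12]=19·147560703732+1661573386473=4465226757381  T[20][13]=19·10246937272+147560703732=342252511900
Read c(20,11) = 46280647751910, c(20,12) = 4465226757381, c(20,13) = 342252511900.

46280647751910, 4465226757381, 342252511900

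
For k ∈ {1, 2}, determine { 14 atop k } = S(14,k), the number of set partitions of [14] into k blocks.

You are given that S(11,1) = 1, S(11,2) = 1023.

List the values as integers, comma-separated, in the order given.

1, 8191

row 12: T[12][1]=1·1+0=1  T[12][2]=2·1023+1=2047
row 13: T[13][1]=1·1+0=1  T[13][2]=2·2047+1=4095
row 14: T[14][1]=1·1+0=1  T[14][2]=2·4095+1=8191
Read S(14,1) = 1, S(14,2) = 8191.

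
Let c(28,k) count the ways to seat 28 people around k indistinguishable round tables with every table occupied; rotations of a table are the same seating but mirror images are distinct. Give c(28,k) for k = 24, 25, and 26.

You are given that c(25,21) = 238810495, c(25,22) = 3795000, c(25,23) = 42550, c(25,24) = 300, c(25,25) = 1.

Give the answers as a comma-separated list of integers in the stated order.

row 26: T[26][22]=25·3795000+238810495=333685495  T[26][23]=25·42550+3795000=4858750  T[26][24]=25·300+42550=50050  T[26][25]=25·1+300=325  T[26][26]=25·0+1=1
row 27: T[27][23]=26·4858750+333685495=460012995  T[27][24]=26·50050+4858750=6160050  T[27][25]=26·325+50050=58500  T[27][26]=26·1+325=351
row 28: T[28][24]=27·6160050+460012995=626334345  T[28][25]=27·58500+6160050=7739550  T[28][26]=27·351+58500=67977
Read c(28,24) = 626334345, c(28,25) = 7739550, c(28,26) = 67977.

626334345, 7739550, 67977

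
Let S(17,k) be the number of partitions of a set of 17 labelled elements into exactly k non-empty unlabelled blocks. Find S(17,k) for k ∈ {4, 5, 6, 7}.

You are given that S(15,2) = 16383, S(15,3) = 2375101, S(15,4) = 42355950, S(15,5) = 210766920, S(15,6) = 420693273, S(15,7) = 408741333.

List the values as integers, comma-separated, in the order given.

694337290, 5652751651, 17505749898, 25708104786

i=16: T(16,3)=16383+3·2375101=7141686 | T(16,4)=2375101+4·42355950=171798901 | T(16,5)=42355950+5·210766920=1096190550 | T(16,6)=210766920+6·420693273=2734926558 | T(16,7)=420693273+7·408741333=3281882604
i=17: T(17,4)=7141686+4·171798901=694337290 | T(17,5)=171798901+5·1096190550=5652751651 | T(17,6)=1096190550+6·2734926558=17505749898 | T(17,7)=2734926558+7·3281882604=25708104786
Read S(17,4) = 694337290, S(17,5) = 5652751651, S(17,6) = 17505749898, S(17,7) = 25708104786.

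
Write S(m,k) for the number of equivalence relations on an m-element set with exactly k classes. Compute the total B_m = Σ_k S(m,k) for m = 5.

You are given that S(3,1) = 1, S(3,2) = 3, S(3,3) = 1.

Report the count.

52

r4: T_4,1=1×1+0=1; T_4,2=2×3+1=7; T_4,3=3×1+3=6; T_4,4=4×0+1=1
r5: T_5,1=1×1+0=1; T_5,2=2×7+1=15; T_5,3=3×6+7=25; T_5,4=4×1+6=10; T_5,5=5×0+1=1
B_5 = ΣS(5,k) = 1+15+25+10+1 = 52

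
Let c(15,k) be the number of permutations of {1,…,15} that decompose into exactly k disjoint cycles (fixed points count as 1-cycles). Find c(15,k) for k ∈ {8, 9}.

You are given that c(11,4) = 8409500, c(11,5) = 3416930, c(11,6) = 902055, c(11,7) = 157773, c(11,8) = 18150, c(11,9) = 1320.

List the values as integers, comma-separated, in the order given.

2681453775, 368411615

[12] T[12,5]:11*3416930+8409500=45995730 · T[12,6]:11*902055+3416930=13339535 · T[12,7]:11*157773+902055=2637558 · T[12,8]:11*18150+157773=357423 · T[12,9]:11*1320+18150=32670
[13] T[13,6]:12*13339535+45995730=206070150 · T[13,7]:12*2637558+13339535=44990231 · T[13,8]:12*357423+2637558=6926634 · T[13,9]:12*32670+357423=749463
[14] T[14,7]:13*44990231+206070150=790943153 · T[14,8]:13*6926634+44990231=135036473 · T[14,9]:13*749463+6926634=16669653
[15] T[15,8]:14*135036473+790943153=2681453775 · T[15,9]:14*16669653+135036473=368411615
Read c(15,8) = 2681453775, c(15,9) = 368411615.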